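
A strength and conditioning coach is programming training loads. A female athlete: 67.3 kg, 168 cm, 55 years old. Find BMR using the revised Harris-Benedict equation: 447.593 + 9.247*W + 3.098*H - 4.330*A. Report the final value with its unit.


Intercept = 447.593
Weight contribution = 9.247 * 67.3 = 622.3231
Height contribution = 3.098 * 168 = 520.464
Age contribution = 4.33 * 55 = 238.15
BMR = 447.593 + 622.3231 + 520.464 - 238.15
= 1352.23 kcal/day

1352.23 kcal/day


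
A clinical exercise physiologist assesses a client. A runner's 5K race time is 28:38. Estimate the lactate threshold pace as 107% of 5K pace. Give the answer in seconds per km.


Total race time = 28*60 + 38 = 1718 seconds
5K pace = 1718 / 5 = 343.6 sec/km
LT pace = 343.6 * 1.07 = 367.65 sec/km

367.65 s/km


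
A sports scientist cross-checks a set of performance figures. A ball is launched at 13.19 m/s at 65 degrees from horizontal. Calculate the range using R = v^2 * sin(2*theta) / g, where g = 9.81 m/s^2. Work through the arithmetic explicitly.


sin(2 * 65) = sin(130) = 0.766044
v^2 = 13.19^2 = 173.9761
R = 173.9761 * 0.766044 / 9.81
= 13.585 m

13.585 m


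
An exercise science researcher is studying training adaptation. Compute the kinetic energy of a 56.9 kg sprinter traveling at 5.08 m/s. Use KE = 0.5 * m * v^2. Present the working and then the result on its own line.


Velocity squared = 25.8064
KE = 0.5 * 56.9 * 25.8064 = 734.19 J

734.19 J


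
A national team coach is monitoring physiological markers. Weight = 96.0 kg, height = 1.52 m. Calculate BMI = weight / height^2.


height^2 = 1.52^2 = 2.3104
BMI = 96.0 / 2.3104 = 41.55 kg/m^2

41.55 kg/m^2


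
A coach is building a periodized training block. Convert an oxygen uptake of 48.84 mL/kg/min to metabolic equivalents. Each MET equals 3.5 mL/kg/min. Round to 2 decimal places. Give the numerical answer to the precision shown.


One MET = 3.5 mL/kg/min
Number of METs = 48.84 / 3.5
= 13.95 METs

13.95 METs


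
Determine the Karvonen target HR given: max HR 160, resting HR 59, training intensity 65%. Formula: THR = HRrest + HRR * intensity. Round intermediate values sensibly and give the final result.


HRR = HRmax - HRrest = 160 - 59 = 101
THR = 59 + 101 * 0.65
= 124.65 bpm

124.65 bpm


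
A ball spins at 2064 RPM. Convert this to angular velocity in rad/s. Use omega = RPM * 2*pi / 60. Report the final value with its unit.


omega = 2064 * 2 * pi / 60
= 2064 * 6.28318531 / 60
= 12968.494 / 60
= 216.142 rad/s

216.142 rad/s


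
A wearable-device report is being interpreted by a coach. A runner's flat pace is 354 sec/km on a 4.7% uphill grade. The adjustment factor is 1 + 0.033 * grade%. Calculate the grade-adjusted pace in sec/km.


Factor = 1 + 0.033 * 4.7 = 1.1551
Adjusted pace = 354 * 1.1551
= 408.91 sec/km

408.91 s/km


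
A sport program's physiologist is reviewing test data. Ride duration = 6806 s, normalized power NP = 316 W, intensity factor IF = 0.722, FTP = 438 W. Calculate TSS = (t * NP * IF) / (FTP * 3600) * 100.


Numerator = 6806 * 316 * 0.722 = 1552802.512
Denominator = 438 * 3600 = 1576800
TSS = 1552802.512 / 1576800 * 100
= 98.48

98.48 TSS


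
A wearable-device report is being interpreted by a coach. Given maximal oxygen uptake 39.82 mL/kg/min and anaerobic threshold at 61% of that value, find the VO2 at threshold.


Percentage as decimal = 0.61
VO2 at AT = 39.82 * 0.61 = 24.29 mL/kg/min

24.29 mL/kg/min


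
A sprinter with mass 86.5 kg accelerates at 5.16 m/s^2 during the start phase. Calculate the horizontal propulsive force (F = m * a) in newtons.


F = m * a
= 86.5 * 5.16
= 446.34 N

446.34 N


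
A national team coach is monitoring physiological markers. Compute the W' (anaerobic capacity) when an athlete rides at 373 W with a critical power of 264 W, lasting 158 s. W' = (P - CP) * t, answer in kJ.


Above-CP power = 109 W
Duration = 158 s
W' = 109 * 158 = 17222 J
Convert: 17222 / 1000 = 17.222 kJ

17.222 kJ


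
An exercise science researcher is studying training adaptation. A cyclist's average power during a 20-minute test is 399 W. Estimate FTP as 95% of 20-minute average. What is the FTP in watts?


FTP = 20-min power * 0.95
= 399 * 0.95
= 379.05 W

379.05 W


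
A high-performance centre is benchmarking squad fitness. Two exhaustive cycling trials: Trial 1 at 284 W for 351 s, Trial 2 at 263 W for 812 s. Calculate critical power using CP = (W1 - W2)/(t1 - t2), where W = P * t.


W1 = 284 * 351 = 99684 J
W2 = 263 * 812 = 213556 J
CP = (99684 - 213556) / (351 - 812)
= -113872 / -461
= 247.01 W

247.01 W


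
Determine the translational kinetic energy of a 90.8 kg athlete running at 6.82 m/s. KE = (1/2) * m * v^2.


KE = 0.5 * m * v^2
= 0.5 * 90.8 * 6.82^2
= 0.5 * 90.8 * 46.5124
= 2111.66 J

2111.66 J


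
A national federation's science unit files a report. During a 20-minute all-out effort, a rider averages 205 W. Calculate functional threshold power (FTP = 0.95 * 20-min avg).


FTP = 0.95 * 205
= 194.75 W

194.75 W


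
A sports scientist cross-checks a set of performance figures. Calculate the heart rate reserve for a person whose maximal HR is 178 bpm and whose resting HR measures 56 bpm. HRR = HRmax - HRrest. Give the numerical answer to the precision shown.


HRmax = 178 bpm
HRrest = 56 bpm
HRR = 178 - 56 = 122 bpm

122 bpm


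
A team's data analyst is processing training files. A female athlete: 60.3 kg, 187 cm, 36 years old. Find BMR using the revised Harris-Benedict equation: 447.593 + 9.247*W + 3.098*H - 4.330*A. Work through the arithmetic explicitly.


Intercept = 447.593
Weight contribution = 9.247 * 60.3 = 557.5941
Height contribution = 3.098 * 187 = 579.326
Age contribution = 4.33 * 36 = 155.88
BMR = 447.593 + 557.5941 + 579.326 - 155.88
= 1428.63 kcal/day

1428.63 kcal/day


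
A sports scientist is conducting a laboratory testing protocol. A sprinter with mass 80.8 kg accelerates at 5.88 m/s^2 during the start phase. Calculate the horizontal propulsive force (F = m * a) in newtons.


F = m * a
= 80.8 * 5.88
= 475.1 N

475.1 N


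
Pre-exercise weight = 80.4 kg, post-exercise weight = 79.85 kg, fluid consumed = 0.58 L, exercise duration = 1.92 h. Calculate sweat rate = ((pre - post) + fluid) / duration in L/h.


Weight loss = 80.4 - 79.85 = 0.55 kg (approx L)
Total sweat = 0.55 + 0.58 = 1.13 L
Sweat rate = 1.13 / 1.92 = 0.589 L/h

0.589 L/h


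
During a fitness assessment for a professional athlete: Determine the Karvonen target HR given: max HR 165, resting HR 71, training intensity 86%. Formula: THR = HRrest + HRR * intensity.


HRR = HRmax - HRrest = 165 - 71 = 94
THR = 71 + 94 * 0.86
= 151.84 bpm

151.84 bpm


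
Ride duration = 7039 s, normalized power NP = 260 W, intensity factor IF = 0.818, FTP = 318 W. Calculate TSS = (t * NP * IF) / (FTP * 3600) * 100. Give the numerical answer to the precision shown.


Numerator = 7039 * 260 * 0.818 = 1497054.52
Denominator = 318 * 3600 = 1144800
TSS = 1497054.52 / 1144800 * 100
= 130.77

130.77 TSS


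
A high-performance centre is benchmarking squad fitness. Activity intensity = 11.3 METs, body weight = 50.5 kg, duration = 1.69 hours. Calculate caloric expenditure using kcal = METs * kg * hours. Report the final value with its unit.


kcal = 11.3 * 50.5 * 1.69
= 570.65 * 1.69
= 964.4 kcal

964.4 kcal


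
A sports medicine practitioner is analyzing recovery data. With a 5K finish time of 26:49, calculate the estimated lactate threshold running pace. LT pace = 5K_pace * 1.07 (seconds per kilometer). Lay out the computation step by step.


Race duration = 1609 s for 5 km
Average pace = 1609 / 5 = 321.8 s/km
LT pace = 321.8 * 1.07
= 344.33 s/km

344.33 s/km


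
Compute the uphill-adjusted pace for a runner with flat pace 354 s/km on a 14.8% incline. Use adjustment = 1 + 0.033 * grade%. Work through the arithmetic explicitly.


Adjustment factor = 1 + 0.033 * 14.8 = 1.4884
Grade-adjusted pace = 354 * 1.4884 = 526.89 s/km

526.89 s/km


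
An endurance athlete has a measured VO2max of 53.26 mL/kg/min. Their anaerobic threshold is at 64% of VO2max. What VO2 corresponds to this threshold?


Anaerobic threshold VO2 = VO2max * 64%
= 53.26 * 0.64
= 34.09 mL/kg/min

34.09 mL/kg/min


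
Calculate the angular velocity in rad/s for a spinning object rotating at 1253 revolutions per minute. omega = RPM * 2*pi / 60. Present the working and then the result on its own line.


omega = RPM * 2*pi / 60
= 1253 * 6.28318531 / 60
= 131.214 rad/s

131.214 rad/s


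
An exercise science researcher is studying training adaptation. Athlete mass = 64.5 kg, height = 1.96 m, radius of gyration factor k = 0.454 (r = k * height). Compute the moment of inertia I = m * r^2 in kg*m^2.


r = k * height = 0.454 * 1.96 = 0.88984 m
r^2 = 0.88984^2 = 0.791815
I = 64.5 * 0.791815 = 51.072 kg*m^2

51.072 kg*m^2


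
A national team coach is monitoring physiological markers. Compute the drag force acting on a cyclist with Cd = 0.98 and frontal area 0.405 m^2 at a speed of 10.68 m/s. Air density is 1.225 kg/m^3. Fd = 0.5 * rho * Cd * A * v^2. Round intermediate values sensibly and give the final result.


Step 1: v^2 = 114.0624
Step 2: Fd = 0.5 * 1.225 * 0.98 * 0.405 * 114.0624
= 27.729 N

27.729 N


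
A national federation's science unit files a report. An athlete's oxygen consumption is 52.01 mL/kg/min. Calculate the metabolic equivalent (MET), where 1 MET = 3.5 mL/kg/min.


MET = VO2 / 3.5
= 52.01 / 3.5
= 14.86 METs

14.86 METs


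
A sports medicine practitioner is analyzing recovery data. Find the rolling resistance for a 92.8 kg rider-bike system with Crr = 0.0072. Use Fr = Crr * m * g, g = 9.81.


m * g = 92.8 * 9.81 = 910.368 N
Fr = 0.0072 * 910.368 = 6.555 N

6.555 N


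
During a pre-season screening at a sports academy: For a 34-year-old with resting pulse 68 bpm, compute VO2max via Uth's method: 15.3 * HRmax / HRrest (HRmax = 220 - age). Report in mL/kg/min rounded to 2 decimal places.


Step 1: HRmax = 220 - 34 = 186 bpm
Step 2: Ratio = 186 / 68 = 2.7353
Step 3: VO2max = 15.3 * 2.7353 = 41.85 mL/kg/min

41.85 mL/kg/min


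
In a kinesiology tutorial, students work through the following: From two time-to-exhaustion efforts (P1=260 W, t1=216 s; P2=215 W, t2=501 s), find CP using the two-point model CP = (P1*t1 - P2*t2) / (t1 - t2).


Work in trial 1 = 56160 J
Work in trial 2 = 107715 J
Delta work = -51555 J
Delta time = -285 s
CP = -51555 / -285 = 180.89 W

180.89 W


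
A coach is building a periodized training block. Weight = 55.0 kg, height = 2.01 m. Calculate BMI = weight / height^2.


height^2 = 2.01^2 = 4.0401
BMI = 55.0 / 4.0401 = 13.61 kg/m^2

13.61 kg/m^2


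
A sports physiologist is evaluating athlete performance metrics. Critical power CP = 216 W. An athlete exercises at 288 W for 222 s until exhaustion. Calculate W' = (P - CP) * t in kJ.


P - CP = 288 - 216 = 72 W
W' = 72 * 222 = 15984 J
= 15984 / 1000 = 15.984 kJ

15.984 kJ


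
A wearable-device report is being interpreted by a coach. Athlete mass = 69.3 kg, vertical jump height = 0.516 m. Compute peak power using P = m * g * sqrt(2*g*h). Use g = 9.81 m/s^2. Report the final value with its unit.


sqrt(2 * 9.81 * 0.516) = sqrt(10.12392) = 3.181811 m/s
P = 69.3 * 9.81 * 3.181811
= 2163.1 W

2163.1 W


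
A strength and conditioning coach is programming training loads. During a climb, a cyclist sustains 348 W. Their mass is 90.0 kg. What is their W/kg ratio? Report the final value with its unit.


Power-to-weight = 348 W / 90.0 kg
= 3.867 W/kg

3.867 W/kg


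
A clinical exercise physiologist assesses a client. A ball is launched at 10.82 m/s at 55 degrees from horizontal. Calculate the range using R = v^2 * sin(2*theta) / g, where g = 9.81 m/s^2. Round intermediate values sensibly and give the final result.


sin(2 * 55) = sin(110) = 0.939693
v^2 = 10.82^2 = 117.0724
R = 117.0724 * 0.939693 / 9.81
= 11.214 m

11.214 m


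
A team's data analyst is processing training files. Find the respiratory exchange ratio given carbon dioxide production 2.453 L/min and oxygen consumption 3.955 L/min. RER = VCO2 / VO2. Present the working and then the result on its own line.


VCO2 = 2.453 L/min
VO2 = 3.955 L/min
RER = 2.453 / 3.955 = 0.6202

0.6202


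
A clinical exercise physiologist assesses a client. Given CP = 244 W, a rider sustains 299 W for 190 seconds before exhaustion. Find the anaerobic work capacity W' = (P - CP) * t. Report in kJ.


Excess power = 299 - 244 = 55 W
Work above CP = 55 * 190 = 10450 J
W' = 10.45 kJ

10.45 kJ


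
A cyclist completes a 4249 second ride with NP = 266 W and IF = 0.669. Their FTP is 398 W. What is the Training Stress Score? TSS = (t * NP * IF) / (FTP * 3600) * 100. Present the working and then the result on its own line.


t * NP * IF = 4249 * 266 * 0.669 = 756126.546
FTP * 3600 = 1432800
TSS = (756126.546 / 1432800) * 100 = 52.77

52.77 TSS


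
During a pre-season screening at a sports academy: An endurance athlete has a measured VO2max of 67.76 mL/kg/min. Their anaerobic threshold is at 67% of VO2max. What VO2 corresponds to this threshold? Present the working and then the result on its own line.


Anaerobic threshold VO2 = VO2max * 67%
= 67.76 * 0.67
= 45.4 mL/kg/min

45.4 mL/kg/min


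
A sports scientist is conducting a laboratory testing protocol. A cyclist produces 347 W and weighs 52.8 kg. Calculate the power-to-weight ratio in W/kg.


P/W = power / mass
= 347 / 52.8
= 6.572 W/kg

6.572 W/kg


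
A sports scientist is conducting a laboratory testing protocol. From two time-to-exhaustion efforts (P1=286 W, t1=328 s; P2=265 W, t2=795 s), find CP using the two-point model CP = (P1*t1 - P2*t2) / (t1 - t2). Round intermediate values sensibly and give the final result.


Work in trial 1 = 93808 J
Work in trial 2 = 210675 J
Delta work = -116867 J
Delta time = -467 s
CP = -116867 / -467 = 250.25 W

250.25 W


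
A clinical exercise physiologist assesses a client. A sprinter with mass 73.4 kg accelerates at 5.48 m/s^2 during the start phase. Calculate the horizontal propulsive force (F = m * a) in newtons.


F = m * a
= 73.4 * 5.48
= 402.23 N

402.23 N


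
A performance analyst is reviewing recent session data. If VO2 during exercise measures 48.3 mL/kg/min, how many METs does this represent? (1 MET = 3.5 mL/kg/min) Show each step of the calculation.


METs = VO2 / 3.5 = 48.3 / 3.5 = 13.8

13.8 METs


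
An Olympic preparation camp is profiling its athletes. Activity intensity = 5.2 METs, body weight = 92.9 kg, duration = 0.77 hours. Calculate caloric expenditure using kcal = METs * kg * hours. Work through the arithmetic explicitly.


kcal = 5.2 * 92.9 * 0.77
= 483.08 * 0.77
= 371.97 kcal

371.97 kcal


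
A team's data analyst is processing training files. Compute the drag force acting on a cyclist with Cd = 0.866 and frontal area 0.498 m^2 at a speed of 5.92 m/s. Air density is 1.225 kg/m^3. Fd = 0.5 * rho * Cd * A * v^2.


Step 1: v^2 = 35.0464
Step 2: Fd = 0.5 * 1.225 * 0.866 * 0.498 * 35.0464
= 9.258 N

9.258 N


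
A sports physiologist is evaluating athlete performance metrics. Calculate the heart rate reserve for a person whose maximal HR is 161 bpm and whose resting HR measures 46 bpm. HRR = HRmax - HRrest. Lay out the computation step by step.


HRmax = 161 bpm
HRrest = 46 bpm
HRR = 161 - 46 = 115 bpm

115 bpm


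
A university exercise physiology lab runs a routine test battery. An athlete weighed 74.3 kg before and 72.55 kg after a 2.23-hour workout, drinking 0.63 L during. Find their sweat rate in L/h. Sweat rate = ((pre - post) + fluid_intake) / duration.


Body mass change = 1.75 kg
Total sweat loss = 1.75 + 0.63 = 2.38 L
Rate = 2.38 / 2.23 = 1.067 L/h

1.067 L/h


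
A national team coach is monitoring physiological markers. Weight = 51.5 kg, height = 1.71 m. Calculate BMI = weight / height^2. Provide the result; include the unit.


height^2 = 1.71^2 = 2.9241
BMI = 51.5 / 2.9241 = 17.61 kg/m^2

17.61 kg/m^2


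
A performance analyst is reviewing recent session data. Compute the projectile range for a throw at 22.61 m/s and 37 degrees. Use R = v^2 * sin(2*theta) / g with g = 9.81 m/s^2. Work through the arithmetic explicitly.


Two times the angle = 74 degrees
sin(74) = 0.961262
R = 511.2121 * 0.961262 / 9.81 = 50.093 m

50.093 m


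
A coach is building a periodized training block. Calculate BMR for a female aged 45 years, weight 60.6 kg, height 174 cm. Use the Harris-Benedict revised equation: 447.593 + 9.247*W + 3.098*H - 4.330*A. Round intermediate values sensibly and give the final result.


Substituting values:
W term = 9.247 * 60.6 = 560.3682
H term = 3.098 * 174 = 539.052
A term = 4.330 * 45 = 194.85
BMR = 1352.16 kcal/day

1352.16 kcal/day


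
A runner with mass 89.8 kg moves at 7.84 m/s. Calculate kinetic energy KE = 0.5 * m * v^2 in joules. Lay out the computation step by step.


v^2 = 7.84^2 = 61.4656
KE = 0.5 * 89.8 * 61.4656
= 2759.81 J

2759.81 J


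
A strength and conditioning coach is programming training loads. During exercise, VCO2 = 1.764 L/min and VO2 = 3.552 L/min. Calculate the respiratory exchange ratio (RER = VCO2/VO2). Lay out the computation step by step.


RER = VCO2 / VO2
= 1.764 / 3.552
= 0.4966

0.4966


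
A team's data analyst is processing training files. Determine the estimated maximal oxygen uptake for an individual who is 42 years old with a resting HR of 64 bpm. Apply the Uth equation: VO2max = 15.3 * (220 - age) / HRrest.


HRmax = 220 - 42 = 178
VO2max = 15.3 * (178 / 64)
= 15.3 * 2.7813
= 42.55 mL/kg/min

42.55 mL/kg/min


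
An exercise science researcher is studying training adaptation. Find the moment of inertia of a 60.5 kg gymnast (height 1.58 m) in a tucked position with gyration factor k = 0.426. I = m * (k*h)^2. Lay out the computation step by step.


Radius of gyration = 0.426 * 1.58 = 0.67308 m
I = 60.5 * 0.67308^2
= 60.5 * 0.453037
= 27.409 kg*m^2

27.409 kg*m^2


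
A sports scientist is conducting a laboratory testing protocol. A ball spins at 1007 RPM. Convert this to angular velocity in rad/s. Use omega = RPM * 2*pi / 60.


omega = 1007 * 2 * pi / 60
= 1007 * 6.28318531 / 60
= 6327.168 / 60
= 105.453 rad/s

105.453 rad/s


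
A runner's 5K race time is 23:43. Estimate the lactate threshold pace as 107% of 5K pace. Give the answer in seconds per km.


Total race time = 23*60 + 43 = 1423 seconds
5K pace = 1423 / 5 = 284.6 sec/km
LT pace = 284.6 * 1.07 = 304.52 sec/km

304.52 s/km


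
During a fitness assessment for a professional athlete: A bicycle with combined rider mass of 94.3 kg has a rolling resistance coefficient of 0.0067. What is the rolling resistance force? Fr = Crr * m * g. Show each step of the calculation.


Fr = 0.0067 * 94.3 * 9.81
= 0.63181 * 9.81
= 6.198 N

6.198 N


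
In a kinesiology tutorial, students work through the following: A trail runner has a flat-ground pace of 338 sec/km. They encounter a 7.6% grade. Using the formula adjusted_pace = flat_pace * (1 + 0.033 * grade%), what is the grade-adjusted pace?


Grade factor = 1 + 0.033 * 7.6 = 1.2508
Adjusted = 338 * 1.2508 = 422.77 sec/km

422.77 s/km


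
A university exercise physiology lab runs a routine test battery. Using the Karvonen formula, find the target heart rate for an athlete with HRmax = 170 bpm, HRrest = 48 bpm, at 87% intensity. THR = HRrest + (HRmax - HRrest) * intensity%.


HRR = 170 - 48 = 122
THR = 48 + 122 * 0.87
= 48 + 106.14
= 154.14 bpm

154.14 bpm


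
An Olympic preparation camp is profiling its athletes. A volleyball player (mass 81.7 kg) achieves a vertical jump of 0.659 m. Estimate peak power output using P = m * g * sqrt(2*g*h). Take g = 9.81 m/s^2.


2 * g * h = 2 * 9.81 * 0.659 = 12.92958
sqrt(12.92958) = 3.595773 m/s
P = 81.7 * 9.81 * 3.595773 = 2881.93 W

2881.93 W


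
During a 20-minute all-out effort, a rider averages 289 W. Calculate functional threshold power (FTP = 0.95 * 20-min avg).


FTP = 0.95 * 289
= 274.55 W

274.55 W


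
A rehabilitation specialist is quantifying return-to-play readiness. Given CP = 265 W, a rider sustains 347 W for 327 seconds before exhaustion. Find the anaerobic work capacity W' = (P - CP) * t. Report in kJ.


Excess power = 347 - 265 = 82 W
Work above CP = 82 * 327 = 26814 J
W' = 26.814 kJ

26.814 kJ


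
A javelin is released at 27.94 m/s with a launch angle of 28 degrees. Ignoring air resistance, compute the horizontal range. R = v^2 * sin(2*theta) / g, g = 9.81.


Launch speed squared = 780.6436
sin(2 * 28 deg) = 0.829038
Range = 780.6436 * 0.829038 / 9.81
= 65.972 m

65.972 m


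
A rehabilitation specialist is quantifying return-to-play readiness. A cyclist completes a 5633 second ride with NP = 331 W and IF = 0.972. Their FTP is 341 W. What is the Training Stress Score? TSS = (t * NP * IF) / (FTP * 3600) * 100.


t * NP * IF = 5633 * 331 * 0.972 = 1812316.356
FTP * 3600 = 1227600
TSS = (1812316.356 / 1227600) * 100 = 147.63

147.63 TSS


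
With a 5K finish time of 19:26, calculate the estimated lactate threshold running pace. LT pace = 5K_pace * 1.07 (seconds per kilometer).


Race duration = 1166 s for 5 km
Average pace = 1166 / 5 = 233.2 s/km
LT pace = 233.2 * 1.07
= 249.52 s/km

249.52 s/km


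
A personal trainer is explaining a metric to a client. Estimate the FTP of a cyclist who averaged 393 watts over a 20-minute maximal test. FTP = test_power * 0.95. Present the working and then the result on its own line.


FTP = 393 * 0.95 = 373.35 W

373.35 W


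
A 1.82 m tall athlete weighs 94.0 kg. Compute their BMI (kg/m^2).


height^2 = 3.3124 m^2
BMI = 94.0 / 3.3124 = 28.38 kg/m^2

28.38 kg/m^2


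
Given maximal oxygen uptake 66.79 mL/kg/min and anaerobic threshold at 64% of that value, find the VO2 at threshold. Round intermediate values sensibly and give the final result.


Percentage as decimal = 0.64
VO2 at AT = 66.79 * 0.64 = 42.75 mL/kg/min

42.75 mL/kg/min


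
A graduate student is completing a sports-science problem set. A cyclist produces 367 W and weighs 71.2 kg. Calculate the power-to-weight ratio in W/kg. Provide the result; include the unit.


P/W = power / mass
= 367 / 71.2
= 5.154 W/kg

5.154 W/kg


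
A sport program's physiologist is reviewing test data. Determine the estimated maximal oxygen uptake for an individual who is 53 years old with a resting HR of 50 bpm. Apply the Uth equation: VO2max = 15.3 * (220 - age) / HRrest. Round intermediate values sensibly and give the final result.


HRmax = 220 - 53 = 167
VO2max = 15.3 * (167 / 50)
= 15.3 * 3.34
= 51.1 mL/kg/min

51.1 mL/kg/min


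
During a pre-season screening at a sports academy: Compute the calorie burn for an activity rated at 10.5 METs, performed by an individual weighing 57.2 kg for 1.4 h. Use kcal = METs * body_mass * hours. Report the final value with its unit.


Product of METs and mass = 10.5 * 57.2 = 600.6
Total kcal = 600.6 * 1.4 = 840.84 kcal

840.84 kcal


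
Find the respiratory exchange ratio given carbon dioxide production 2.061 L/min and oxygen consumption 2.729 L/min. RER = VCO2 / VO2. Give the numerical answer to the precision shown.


VCO2 = 2.061 L/min
VO2 = 2.729 L/min
RER = 2.061 / 2.729 = 0.7552

0.7552


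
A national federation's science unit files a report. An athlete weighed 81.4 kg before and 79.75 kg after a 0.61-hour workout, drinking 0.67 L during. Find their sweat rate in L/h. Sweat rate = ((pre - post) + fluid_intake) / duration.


Body mass change = 1.65 kg
Total sweat loss = 1.65 + 0.67 = 2.32 L
Rate = 2.32 / 0.61 = 3.803 L/h

3.803 L/h


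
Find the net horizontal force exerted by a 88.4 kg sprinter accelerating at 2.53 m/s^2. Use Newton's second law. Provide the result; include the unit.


Newton's second law: F = m * a
F = 88.4 * 2.53 = 223.65 N

223.65 N


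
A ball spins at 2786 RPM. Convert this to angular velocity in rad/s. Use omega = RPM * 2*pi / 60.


omega = 2786 * 2 * pi / 60
= 2786 * 6.28318531 / 60
= 17504.954 / 60
= 291.749 rad/s

291.749 rad/s


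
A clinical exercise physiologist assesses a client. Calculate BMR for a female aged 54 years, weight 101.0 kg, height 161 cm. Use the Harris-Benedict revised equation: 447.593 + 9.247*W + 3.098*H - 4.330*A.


Substituting values:
W term = 9.247 * 101.0 = 933.947
H term = 3.098 * 161 = 498.778
A term = 4.330 * 54 = 233.82
BMR = 1646.5 kcal/day

1646.5 kcal/day


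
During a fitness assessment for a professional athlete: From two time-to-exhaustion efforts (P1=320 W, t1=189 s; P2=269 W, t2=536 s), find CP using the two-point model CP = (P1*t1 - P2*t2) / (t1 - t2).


Work in trial 1 = 60480 J
Work in trial 2 = 144184 J
Delta work = -83704 J
Delta time = -347 s
CP = -83704 / -347 = 241.22 W

241.22 W


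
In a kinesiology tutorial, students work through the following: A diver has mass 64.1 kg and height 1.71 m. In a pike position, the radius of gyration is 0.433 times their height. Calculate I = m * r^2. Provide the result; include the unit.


r = 0.433 * 1.71 = 0.74043 m
I = m * r^2 = 64.1 * 0.548237 = 35.142 kg*m^2

35.142 kg*m^2


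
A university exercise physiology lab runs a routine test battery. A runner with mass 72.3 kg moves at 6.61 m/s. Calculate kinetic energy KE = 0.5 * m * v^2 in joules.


v^2 = 6.61^2 = 43.6921
KE = 0.5 * 72.3 * 43.6921
= 1579.47 J

1579.47 J


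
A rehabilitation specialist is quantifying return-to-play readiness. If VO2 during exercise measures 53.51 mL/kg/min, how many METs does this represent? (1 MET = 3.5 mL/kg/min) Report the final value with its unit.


METs = VO2 / 3.5 = 53.51 / 3.5 = 15.29

15.29 METs


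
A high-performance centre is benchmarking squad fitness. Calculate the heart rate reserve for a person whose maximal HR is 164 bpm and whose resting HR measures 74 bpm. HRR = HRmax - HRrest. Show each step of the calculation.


HRmax = 164 bpm
HRrest = 74 bpm
HRR = 164 - 74 = 90 bpm

90 bpm


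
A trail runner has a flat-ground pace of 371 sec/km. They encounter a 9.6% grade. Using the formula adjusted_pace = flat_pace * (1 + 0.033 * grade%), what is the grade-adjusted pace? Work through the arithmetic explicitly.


Grade factor = 1 + 0.033 * 9.6 = 1.3168
Adjusted = 371 * 1.3168 = 488.53 sec/km

488.53 s/km


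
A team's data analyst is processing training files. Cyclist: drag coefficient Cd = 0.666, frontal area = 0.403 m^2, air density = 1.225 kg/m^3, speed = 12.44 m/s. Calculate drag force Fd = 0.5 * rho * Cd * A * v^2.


v^2 = 12.44^2 = 154.7536
Fd = 0.5 * 1.225 * 0.666 * 0.403 * 154.7536
= 25.441 N

25.441 N


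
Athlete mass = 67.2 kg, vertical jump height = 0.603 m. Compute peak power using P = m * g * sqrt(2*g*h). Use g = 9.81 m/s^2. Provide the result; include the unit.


sqrt(2 * 9.81 * 0.603) = sqrt(11.83086) = 3.439602 m/s
P = 67.2 * 9.81 * 3.439602
= 2267.5 W

2267.5 W


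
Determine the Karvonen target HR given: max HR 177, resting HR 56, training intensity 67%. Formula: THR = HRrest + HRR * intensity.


HRR = HRmax - HRrest = 177 - 56 = 121
THR = 56 + 121 * 0.67
= 137.07 bpm

137.07 bpm


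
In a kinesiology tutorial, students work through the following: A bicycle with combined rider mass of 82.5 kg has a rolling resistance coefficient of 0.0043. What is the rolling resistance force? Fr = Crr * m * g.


Fr = 0.0043 * 82.5 * 9.81
= 0.35475 * 9.81
= 3.48 N

3.48 N


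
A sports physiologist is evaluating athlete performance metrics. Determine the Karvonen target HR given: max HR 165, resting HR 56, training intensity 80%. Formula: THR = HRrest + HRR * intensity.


HRR = HRmax - HRrest = 165 - 56 = 109
THR = 56 + 109 * 0.8
= 143.2 bpm

143.2 bpm


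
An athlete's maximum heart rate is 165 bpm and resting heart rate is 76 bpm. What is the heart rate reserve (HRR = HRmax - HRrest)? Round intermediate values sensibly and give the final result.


HRR = HRmax - HRrest
= 165 - 76
= 89 bpm

89 bpm


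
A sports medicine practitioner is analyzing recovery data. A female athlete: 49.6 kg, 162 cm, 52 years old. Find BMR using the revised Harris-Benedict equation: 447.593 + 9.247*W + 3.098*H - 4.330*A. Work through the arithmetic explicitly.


Intercept = 447.593
Weight contribution = 9.247 * 49.6 = 458.6512
Height contribution = 3.098 * 162 = 501.876
Age contribution = 4.33 * 52 = 225.16
BMR = 447.593 + 458.6512 + 501.876 - 225.16
= 1182.96 kcal/day

1182.96 kcal/day


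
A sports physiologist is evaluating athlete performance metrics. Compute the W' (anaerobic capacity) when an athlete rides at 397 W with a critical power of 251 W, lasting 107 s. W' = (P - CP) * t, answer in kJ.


Above-CP power = 146 W
Duration = 107 s
W' = 146 * 107 = 15622 J
Convert: 15622 / 1000 = 15.622 kJ

15.622 kJ


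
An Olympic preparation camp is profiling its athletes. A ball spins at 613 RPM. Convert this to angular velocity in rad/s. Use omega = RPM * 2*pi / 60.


omega = 613 * 2 * pi / 60
= 613 * 6.28318531 / 60
= 3851.593 / 60
= 64.193 rad/s

64.193 rad/s


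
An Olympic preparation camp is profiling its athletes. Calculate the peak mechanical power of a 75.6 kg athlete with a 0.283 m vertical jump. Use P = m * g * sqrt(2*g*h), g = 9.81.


First, sqrt(2gh) = sqrt(2 * 9.81 * 0.283)
= sqrt(5.55246) = 2.356366 m/s
Power = 75.6 * 9.81 * 2.356366 = 1747.57 W

1747.57 W


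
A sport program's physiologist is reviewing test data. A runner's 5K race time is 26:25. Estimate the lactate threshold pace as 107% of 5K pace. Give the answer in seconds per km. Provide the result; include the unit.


Total race time = 26*60 + 25 = 1585 seconds
5K pace = 1585 / 5 = 317.0 sec/km
LT pace = 317.0 * 1.07 = 339.19 sec/km

339.19 s/km


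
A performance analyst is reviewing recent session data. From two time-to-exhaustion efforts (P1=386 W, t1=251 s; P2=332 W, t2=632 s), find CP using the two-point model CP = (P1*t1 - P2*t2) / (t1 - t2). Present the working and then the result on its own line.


Work in trial 1 = 96886 J
Work in trial 2 = 209824 J
Delta work = -112938 J
Delta time = -381 s
CP = -112938 / -381 = 296.43 W

296.43 W


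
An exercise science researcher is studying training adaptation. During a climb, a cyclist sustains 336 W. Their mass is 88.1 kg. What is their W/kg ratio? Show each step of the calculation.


Power-to-weight = 336 W / 88.1 kg
= 3.814 W/kg

3.814 W/kg


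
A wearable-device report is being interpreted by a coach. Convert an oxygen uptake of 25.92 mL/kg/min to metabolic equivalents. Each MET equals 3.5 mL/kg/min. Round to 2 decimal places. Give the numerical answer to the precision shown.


One MET = 3.5 mL/kg/min
Number of METs = 25.92 / 3.5
= 7.41 METs

7.41 METs


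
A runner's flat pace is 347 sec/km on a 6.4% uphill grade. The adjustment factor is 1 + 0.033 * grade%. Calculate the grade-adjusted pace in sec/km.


Factor = 1 + 0.033 * 6.4 = 1.2112
Adjusted pace = 347 * 1.2112
= 420.29 sec/km

420.29 s/km


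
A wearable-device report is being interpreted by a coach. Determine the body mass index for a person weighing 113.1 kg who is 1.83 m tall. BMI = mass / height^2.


BMI = mass / height^2
= 113.1 / 1.83^2
= 113.1 / 3.3489
= 33.77 kg/m^2

33.77 kg/m^2


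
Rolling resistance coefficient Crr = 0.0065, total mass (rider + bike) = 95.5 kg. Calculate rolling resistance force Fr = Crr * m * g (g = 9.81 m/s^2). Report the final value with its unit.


Fr = Crr * m * g
= 0.0065 * 95.5 * 9.81
= 6.09 N

6.09 N


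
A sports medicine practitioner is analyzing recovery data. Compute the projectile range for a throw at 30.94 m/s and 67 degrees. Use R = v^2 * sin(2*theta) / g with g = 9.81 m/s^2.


Two times the angle = 134 degrees
sin(134) = 0.71934
R = 957.2836 * 0.71934 / 9.81 = 70.195 m

70.195 m


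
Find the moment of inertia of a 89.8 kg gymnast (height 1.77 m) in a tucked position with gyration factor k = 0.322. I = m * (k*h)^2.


Radius of gyration = 0.322 * 1.77 = 0.56994 m
I = 89.8 * 0.56994^2
= 89.8 * 0.324832
= 29.17 kg*m^2

29.17 kg*m^2


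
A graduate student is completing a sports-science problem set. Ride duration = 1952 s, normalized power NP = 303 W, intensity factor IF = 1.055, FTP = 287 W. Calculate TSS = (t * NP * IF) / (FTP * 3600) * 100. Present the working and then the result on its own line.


Numerator = 1952 * 303 * 1.055 = 623986.08
Denominator = 287 * 3600 = 1033200
TSS = 623986.08 / 1033200 * 100
= 60.39

60.39 TSS


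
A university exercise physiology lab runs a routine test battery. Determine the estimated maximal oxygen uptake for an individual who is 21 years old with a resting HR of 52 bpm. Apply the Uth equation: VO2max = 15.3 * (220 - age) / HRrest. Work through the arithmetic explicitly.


HRmax = 220 - 21 = 199
VO2max = 15.3 * (199 / 52)
= 15.3 * 3.8269
= 58.55 mL/kg/min

58.55 mL/kg/min


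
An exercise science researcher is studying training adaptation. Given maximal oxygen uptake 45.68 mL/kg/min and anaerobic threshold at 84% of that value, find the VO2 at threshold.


Percentage as decimal = 0.84
VO2 at AT = 45.68 * 0.84 = 38.37 mL/kg/min

38.37 mL/kg/min


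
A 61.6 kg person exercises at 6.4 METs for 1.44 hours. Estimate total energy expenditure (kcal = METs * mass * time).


Energy = METs * mass(kg) * time(h)
= 6.4 * 61.6 * 1.44
= 567.71 kcal

567.71 kcal


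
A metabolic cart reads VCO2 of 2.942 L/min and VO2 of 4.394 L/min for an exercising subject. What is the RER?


RER = VCO2 / VO2 = 2.942 / 4.394 = 0.6695

0.6695


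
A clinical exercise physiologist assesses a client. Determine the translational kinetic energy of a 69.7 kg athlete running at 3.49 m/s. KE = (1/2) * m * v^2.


KE = 0.5 * m * v^2
= 0.5 * 69.7 * 3.49^2
= 0.5 * 69.7 * 12.1801
= 424.48 J

424.48 J


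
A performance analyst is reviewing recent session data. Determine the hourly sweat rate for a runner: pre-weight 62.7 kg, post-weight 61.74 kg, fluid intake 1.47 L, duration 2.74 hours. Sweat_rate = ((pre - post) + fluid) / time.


Mass lost = 62.7 - 61.74 = 0.96 kg
Add fluid consumed: 0.96 + 1.47 = 2.43 L total sweat
Sweat rate = 2.43 / 2.74 = 0.887 L/h

0.887 L/h


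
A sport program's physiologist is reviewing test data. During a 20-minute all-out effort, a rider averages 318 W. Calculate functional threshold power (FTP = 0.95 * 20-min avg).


FTP = 0.95 * 318
= 302.1 W

302.1 W


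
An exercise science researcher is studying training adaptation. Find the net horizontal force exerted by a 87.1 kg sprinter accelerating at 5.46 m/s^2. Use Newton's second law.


Newton's second law: F = m * a
F = 87.1 * 5.46 = 475.57 N

475.57 N


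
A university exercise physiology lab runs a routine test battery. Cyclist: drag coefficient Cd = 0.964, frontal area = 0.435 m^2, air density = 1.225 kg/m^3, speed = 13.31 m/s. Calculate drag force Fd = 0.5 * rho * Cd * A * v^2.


v^2 = 13.31^2 = 177.1561
Fd = 0.5 * 1.225 * 0.964 * 0.435 * 177.1561
= 45.502 N

45.502 N


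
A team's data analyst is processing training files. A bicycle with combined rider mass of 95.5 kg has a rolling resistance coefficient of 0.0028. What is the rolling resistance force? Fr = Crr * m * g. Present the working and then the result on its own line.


Fr = 0.0028 * 95.5 * 9.81
= 0.2674 * 9.81
= 2.623 N

2.623 N


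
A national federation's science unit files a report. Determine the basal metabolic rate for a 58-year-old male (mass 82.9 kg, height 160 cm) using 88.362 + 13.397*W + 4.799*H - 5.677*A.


BMR = 88.362 + 13.397*82.9 + 4.799*160 - 5.677*58
= 1637.55 kcal/day

1637.55 kcal/day


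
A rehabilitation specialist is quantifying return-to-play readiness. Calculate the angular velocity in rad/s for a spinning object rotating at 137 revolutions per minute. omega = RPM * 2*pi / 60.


omega = RPM * 2*pi / 60
= 137 * 6.28318531 / 60
= 14.347 rad/s

14.347 rad/s


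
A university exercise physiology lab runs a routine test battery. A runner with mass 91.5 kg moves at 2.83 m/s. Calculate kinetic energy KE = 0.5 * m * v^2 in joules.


v^2 = 2.83^2 = 8.0089
KE = 0.5 * 91.5 * 8.0089
= 366.41 J

366.41 J


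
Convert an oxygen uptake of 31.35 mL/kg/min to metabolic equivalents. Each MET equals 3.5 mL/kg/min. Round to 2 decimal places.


One MET = 3.5 mL/kg/min
Number of METs = 31.35 / 3.5
= 8.96 METs

8.96 METs


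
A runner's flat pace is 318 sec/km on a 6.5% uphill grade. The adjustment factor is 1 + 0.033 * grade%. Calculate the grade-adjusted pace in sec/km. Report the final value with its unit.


Factor = 1 + 0.033 * 6.5 = 1.2145
Adjusted pace = 318 * 1.2145
= 386.21 sec/km

386.21 s/km


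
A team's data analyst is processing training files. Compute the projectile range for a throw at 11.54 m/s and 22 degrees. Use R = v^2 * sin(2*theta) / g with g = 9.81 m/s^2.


Two times the angle = 44 degrees
sin(44) = 0.694658
R = 133.1716 * 0.694658 / 9.81 = 9.43 m

9.43 m


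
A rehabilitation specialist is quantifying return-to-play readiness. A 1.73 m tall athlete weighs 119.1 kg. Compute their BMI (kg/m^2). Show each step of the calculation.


height^2 = 2.9929 m^2
BMI = 119.1 / 2.9929 = 39.79 kg/m^2

39.79 kg/m^2


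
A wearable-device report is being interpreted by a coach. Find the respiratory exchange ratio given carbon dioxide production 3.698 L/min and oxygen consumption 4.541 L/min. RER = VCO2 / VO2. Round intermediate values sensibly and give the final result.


VCO2 = 3.698 L/min
VO2 = 4.541 L/min
RER = 3.698 / 4.541 = 0.8144

0.8144


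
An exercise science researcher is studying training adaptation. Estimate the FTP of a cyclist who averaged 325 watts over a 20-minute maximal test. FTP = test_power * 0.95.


FTP = 325 * 0.95 = 308.75 W

308.75 W


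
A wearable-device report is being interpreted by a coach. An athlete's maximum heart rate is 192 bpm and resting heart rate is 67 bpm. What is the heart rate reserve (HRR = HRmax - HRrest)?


HRR = HRmax - HRrest
= 192 - 67
= 125 bpm

125 bpm


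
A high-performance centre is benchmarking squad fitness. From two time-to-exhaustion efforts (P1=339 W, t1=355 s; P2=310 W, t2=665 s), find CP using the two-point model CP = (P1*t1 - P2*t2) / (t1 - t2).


Work in trial 1 = 120345 J
Work in trial 2 = 206150 J
Delta work = -85805 J
Delta time = -310 s
CP = -85805 / -310 = 276.79 W

276.79 W


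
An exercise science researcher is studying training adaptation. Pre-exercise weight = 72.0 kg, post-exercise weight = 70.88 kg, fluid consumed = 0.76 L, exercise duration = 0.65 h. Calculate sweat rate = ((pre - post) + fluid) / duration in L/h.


Weight loss = 72.0 - 70.88 = 1.12 kg (approx L)
Total sweat = 1.12 + 0.76 = 1.88 L
Sweat rate = 1.88 / 0.65 = 2.892 L/h

2.892 L/h


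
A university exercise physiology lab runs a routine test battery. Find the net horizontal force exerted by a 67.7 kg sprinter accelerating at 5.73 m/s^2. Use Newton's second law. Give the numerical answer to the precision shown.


Newton's second law: F = m * a
F = 67.7 * 5.73 = 387.92 N

387.92 N


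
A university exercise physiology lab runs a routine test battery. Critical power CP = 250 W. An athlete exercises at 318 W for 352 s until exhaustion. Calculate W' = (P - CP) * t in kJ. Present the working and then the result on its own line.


P - CP = 318 - 250 = 68 W
W' = 68 * 352 = 23936 J
= 23936 / 1000 = 23.936 kJ

23.936 kJ


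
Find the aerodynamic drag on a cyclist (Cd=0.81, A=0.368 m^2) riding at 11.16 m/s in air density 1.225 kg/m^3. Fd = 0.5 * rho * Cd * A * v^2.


Fd = 0.5 * 1.225 * 0.81 * 0.368 * 11.16^2
= 0.5 * 1.225 * 0.81 * 0.368 * 124.5456
= 22.739 N

22.739 N


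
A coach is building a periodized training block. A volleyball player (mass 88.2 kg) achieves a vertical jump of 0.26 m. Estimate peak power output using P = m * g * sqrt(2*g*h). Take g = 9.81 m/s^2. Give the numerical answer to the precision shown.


2 * g * h = 2 * 9.81 * 0.26 = 5.1012
sqrt(5.1012) = 2.258584 m/s
P = 88.2 * 9.81 * 2.258584 = 1954.22 W

1954.22 W
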